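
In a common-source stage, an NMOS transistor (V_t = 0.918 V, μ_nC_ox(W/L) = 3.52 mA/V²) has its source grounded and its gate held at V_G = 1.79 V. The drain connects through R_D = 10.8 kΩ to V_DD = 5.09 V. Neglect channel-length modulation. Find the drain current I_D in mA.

I_D = 0.456 mA

V_GS = V_G = 1.79 V, so V_ov = 1.79 − 0.918 = 0.872 V.
Assume saturation: I_D = ½ k_n V_ov² = 0.5 × 3.52 × 0.872² = 1.34 mA, giving V_DS = V_DD − I_D R_D = 5.09 − 1.34 × 10.8 = -9.36 V.
But -9.36 V < V_ov = 0.872 V, so the device is actually in triode.
In triode I_D = k_n[V_ov V_DS − ½ V_DS²] and I_D = (V_DD − V_DS)/R_D. Equating: 19 V_DS² − 34.15 V_DS + 5.09 = 0, giving V_DS = 0.164 V (the root below V_ov).
I_D = (5.09 − 0.164) / 10.8 = 0.456 mA.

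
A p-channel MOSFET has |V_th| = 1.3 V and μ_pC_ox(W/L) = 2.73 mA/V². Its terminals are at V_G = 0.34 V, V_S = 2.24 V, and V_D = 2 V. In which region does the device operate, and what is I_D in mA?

V_SG = V_S − V_G = 2.24 − 0.34 = 1.9 V; V_SD = V_S − V_D = 2.24 − 2 = 0.24 V.
V_ov = V_SG − |V_th| = 1.9 − 1.3 = 0.6 V.
Since V_SD = 0.24 V < V_ov = 0.6 V, the device is in the triode region.
I_D = k_p [V_ov · V_SD − ½ V_SD²] = 2.73 × [0.6 × 0.24 − 0.5 × 0.24²] = 0.314 mA.

Triode; I_D = 0.314 mA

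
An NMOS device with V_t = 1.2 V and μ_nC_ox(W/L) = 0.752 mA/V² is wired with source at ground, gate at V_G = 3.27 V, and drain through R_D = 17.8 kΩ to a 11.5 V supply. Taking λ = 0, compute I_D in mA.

I_D = 0.621 mA

V_GS = V_G = 3.27 V, so V_ov = 3.27 − 1.2 = 2.07 V.
Assume saturation: I_D = ½ k_n V_ov² = 0.5 × 0.752 × 2.07² = 1.61 mA, giving V_DS = V_DD − I_D R_D = 11.5 − 1.61 × 17.8 = -17.2 V.
But -17.2 V < V_ov = 2.07 V, so the device is actually in triode.
In triode I_D = k_n[V_ov V_DS − ½ V_DS²] and I_D = (V_DD − V_DS)/R_D. Equating: 6.69 V_DS² − 28.71 V_DS + 11.5 = 0, giving V_DS = 0.447 V (the root below V_ov).
I_D = (11.5 − 0.447) / 17.8 = 0.621 mA.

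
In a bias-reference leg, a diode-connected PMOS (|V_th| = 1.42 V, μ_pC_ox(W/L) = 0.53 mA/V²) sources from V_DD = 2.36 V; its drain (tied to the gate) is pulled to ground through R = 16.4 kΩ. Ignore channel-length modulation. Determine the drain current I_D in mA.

I_D = 0.0351 mA

With gate tied to drain, V_SG = V_SD ≥ V_SG − |V_th|, so the device is in saturation.
KCL at the drain: ½ k_p (V_SG − |V_th|)² = (V_DD − V_SG)/R.
Let x = V_SG − 1.42. Then 4.35 x² + x − 0.94 = 0, giving x = 0.364 V (positive root), so V_SG = 1.78 V.
I_D = (V_DD − V_SG)/R = (2.36 − 1.78) / 16.4 = 0.0351 mA.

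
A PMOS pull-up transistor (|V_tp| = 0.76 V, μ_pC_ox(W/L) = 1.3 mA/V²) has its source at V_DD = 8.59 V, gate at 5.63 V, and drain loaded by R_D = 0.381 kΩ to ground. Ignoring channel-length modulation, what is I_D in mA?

I_D = 3.15 mA

V_SG = V_DD − V_G = 8.59 − 5.63 = 2.96 V, so V_ov = 2.96 − 0.76 = 2.2 V.
Assume saturation: I_D = ½ k_p V_ov² = 0.5 × 1.3 × 2.2² = 3.15 mA, giving V_SD = V_DD − I_D R_D = 8.59 − 3.15 × 0.381 = 7.39 V.
V_SD = 7.39 V ≥ V_ov = 2.2 V, confirming saturation.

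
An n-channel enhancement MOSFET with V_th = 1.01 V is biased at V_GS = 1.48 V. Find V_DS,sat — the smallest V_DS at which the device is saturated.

The boundary between triode and saturation is V_DS = V_GS − V_th = V_ov.
V_ov = 1.48 − 1.01 = 0.47 V.

V_DS,sat = 0.470 V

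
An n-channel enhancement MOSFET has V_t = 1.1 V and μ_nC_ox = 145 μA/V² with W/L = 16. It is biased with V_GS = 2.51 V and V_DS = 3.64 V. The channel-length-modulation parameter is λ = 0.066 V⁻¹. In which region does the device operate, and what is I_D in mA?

Saturation; I_D = 2.86 mA

k_n = μ_nC_ox · (W/L) = 2.32 mA/V².
V_ov = V_GS − V_t = 2.51 − 1.1 = 1.41 V.
Since V_DS = 3.64 V ≥ V_ov = 1.41 V, the device is in saturation.
I_D = ½ k_n V_ov² (1 + λ V_DS) = 0.5 × 2.32 × 1.41² × (1 + 0.066 × 3.64) = 2.86 mA.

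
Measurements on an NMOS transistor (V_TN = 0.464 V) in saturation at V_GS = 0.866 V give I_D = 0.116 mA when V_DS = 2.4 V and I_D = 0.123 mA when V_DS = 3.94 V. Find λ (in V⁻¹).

With V_GS fixed, I_D ∝ (1 + λ V_DS) in saturation, so I_D2/I_D1 = (1 + λ V_DS2)/(1 + λ V_DS1).
0.123/0.116 = 1.06 = (1 + 3.94 λ)/(1 + 2.4 λ).
Solving: λ (I_D1 V_DS2 − I_D2 V_DS1) = I_D2 − I_D1, so λ = (0.123 − 0.116) / (0.116 × 3.94 − 0.123 × 2.4) = 0.007 / 0.162 = 0.0433 V⁻¹.

λ = 0.0433 V⁻¹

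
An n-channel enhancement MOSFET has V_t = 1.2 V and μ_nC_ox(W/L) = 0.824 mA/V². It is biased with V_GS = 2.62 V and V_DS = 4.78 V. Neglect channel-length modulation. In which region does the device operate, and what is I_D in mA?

V_ov = V_GS − V_t = 2.62 − 1.2 = 1.42 V.
Since V_DS = 4.78 V ≥ V_ov = 1.42 V, the device is in saturation.
I_D = ½ k_n V_ov² = 0.5 × 0.824 × 1.42² = 0.831 mA.

Saturation; I_D = 0.831 mA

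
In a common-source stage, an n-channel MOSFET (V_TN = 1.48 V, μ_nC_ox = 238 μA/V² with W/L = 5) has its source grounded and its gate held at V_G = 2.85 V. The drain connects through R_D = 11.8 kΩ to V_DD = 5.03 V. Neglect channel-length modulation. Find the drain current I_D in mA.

V_GS = V_G = 2.85 V, so V_ov = 2.85 − 1.48 = 1.37 V.
k_n = μ_nC_ox · (W/L) = 1.19 mA/V².
Assume saturation: I_D = ½ k_n V_ov² = 0.5 × 1.19 × 1.37² = 1.12 mA, giving V_DS = V_DD − I_D R_D = 5.03 − 1.12 × 11.8 = -8.15 V.
But -8.15 V < V_ov = 1.37 V, so the device is actually in triode.
In triode I_D = k_n[V_ov V_DS − ½ V_DS²] and I_D = (V_DD − V_DS)/R_D. Equating: 7.02 V_DS² − 20.24 V_DS + 5.03 = 0, giving V_DS = 0.275 V (the root below V_ov).
I_D = (5.03 − 0.275) / 11.8 = 0.403 mA.

I_D = 0.403 mA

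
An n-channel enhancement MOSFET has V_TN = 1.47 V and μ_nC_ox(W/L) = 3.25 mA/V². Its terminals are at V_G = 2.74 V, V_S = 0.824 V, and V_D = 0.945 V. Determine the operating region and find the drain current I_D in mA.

Triode; I_D = 0.152 mA

V_GS = V_G − V_S = 2.74 − 0.824 = 1.92 V; V_DS = V_D − V_S = 0.945 − 0.824 = 0.121 V.
V_ov = V_GS − V_TN = 1.92 − 1.47 = 0.446 V.
Since V_DS = 0.121 V < V_ov = 0.446 V, the device is in the triode region.
I_D = k_n [V_ov · V_DS − ½ V_DS²] = 3.25 × [0.446 × 0.121 − 0.5 × 0.121²] = 0.152 mA.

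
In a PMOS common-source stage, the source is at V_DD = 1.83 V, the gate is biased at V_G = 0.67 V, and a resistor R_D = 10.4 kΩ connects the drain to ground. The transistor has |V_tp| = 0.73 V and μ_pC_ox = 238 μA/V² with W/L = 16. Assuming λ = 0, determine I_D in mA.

V_SG = V_DD − V_G = 1.83 − 0.67 = 1.16 V, so V_ov = 1.16 − 0.73 = 0.43 V.
k_p = μ_pC_ox · (W/L) = 3.808 mA/V².
Assume saturation: I_D = ½ k_p V_ov² = 0.5 × 3.808 × 0.43² = 0.352 mA, giving V_SD = V_DD − I_D R_D = 1.83 − 0.352 × 10.4 = -1.83 V.
But -1.83 V < V_ov = 0.43 V, so the device is actually in triode.
In triode I_D = k_p[V_ov V_SD − ½ V_SD²] and I_D = (V_DD − V_SD)/R_D. Equating: 19.8 V_SD² − 18.03 V_SD + 1.83 = 0, giving V_SD = 0.116 V (the root below V_ov).
I_D = (1.83 − 0.116) / 10.4 = 0.165 mA.

I_D = 0.165 mA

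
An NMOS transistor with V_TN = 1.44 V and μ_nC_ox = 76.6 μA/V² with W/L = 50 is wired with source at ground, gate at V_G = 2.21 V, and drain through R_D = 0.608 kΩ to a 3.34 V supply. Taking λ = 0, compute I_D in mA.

V_GS = V_G = 2.21 V, so V_ov = 2.21 − 1.44 = 0.77 V.
k_n = μ_nC_ox · (W/L) = 3.83 mA/V².
Assume saturation: I_D = ½ k_n V_ov² = 0.5 × 3.83 × 0.77² = 1.14 mA, giving V_DS = V_DD − I_D R_D = 3.34 − 1.14 × 0.608 = 2.65 V.
V_DS = 2.65 V ≥ V_ov = 0.77 V, confirming saturation.

I_D = 1.14 mA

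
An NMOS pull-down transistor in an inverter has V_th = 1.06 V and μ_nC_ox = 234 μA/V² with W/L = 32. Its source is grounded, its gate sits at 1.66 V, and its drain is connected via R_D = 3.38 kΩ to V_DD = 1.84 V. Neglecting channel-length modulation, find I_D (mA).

I_D = 0.507 mA

V_GS = V_G = 1.66 V, so V_ov = 1.66 − 1.06 = 0.6 V.
k_n = μ_nC_ox · (W/L) = 7.488 mA/V².
Assume saturation: I_D = ½ k_n V_ov² = 0.5 × 7.488 × 0.6² = 1.35 mA, giving V_DS = V_DD − I_D R_D = 1.84 − 1.35 × 3.38 = -2.72 V.
But -2.72 V < V_ov = 0.6 V, so the device is actually in triode.
In triode I_D = k_n[V_ov V_DS − ½ V_DS²] and I_D = (V_DD − V_DS)/R_D. Equating: 12.7 V_DS² − 16.19 V_DS + 1.84 = 0, giving V_DS = 0.126 V (the root below V_ov).
I_D = (1.84 − 0.126) / 3.38 = 0.507 mA.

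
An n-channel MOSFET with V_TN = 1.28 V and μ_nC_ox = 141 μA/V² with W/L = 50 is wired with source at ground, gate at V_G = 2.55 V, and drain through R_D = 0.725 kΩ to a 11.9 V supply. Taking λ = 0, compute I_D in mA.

V_GS = V_G = 2.55 V, so V_ov = 2.55 − 1.28 = 1.27 V.
k_n = μ_nC_ox · (W/L) = 7.05 mA/V².
Assume saturation: I_D = ½ k_n V_ov² = 0.5 × 7.05 × 1.27² = 5.69 mA, giving V_DS = V_DD − I_D R_D = 11.9 − 5.69 × 0.725 = 7.78 V.
V_DS = 7.78 V ≥ V_ov = 1.27 V, confirming saturation.

I_D = 5.69 mA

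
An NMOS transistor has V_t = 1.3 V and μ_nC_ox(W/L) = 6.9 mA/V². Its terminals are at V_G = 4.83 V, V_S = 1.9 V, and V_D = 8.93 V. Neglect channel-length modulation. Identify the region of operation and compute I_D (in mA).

Saturation; I_D = 9.17 mA

V_GS = V_G − V_S = 4.83 − 1.9 = 2.93 V; V_DS = V_D − V_S = 8.93 − 1.9 = 7.03 V.
V_ov = V_GS − V_t = 2.93 − 1.3 = 1.63 V.
Since V_DS = 7.03 V ≥ V_ov = 1.63 V, the device is in saturation.
I_D = ½ k_n V_ov² = 0.5 × 6.9 × 1.63² = 9.17 mA.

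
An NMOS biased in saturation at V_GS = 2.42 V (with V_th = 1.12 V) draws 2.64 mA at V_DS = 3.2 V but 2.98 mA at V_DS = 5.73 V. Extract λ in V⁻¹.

With V_GS fixed, I_D ∝ (1 + λ V_DS) in saturation, so I_D2/I_D1 = (1 + λ V_DS2)/(1 + λ V_DS1).
2.98/2.64 = 1.129 = (1 + 5.73 λ)/(1 + 3.2 λ).
Solving: λ (I_D1 V_DS2 − I_D2 V_DS1) = I_D2 − I_D1, so λ = (2.98 − 2.64) / (2.64 × 5.73 − 2.98 × 3.2) = 0.34 / 5.59 = 0.0608 V⁻¹.

λ = 0.0608 V⁻¹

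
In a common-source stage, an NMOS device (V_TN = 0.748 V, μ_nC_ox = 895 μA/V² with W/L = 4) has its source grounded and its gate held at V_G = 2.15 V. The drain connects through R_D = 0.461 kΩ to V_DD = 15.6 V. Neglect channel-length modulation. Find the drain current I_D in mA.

I_D = 3.52 mA

V_GS = V_G = 2.15 V, so V_ov = 2.15 − 0.748 = 1.4 V.
k_n = μ_nC_ox · (W/L) = 3.58 mA/V².
Assume saturation: I_D = ½ k_n V_ov² = 0.5 × 3.58 × 1.4² = 3.52 mA, giving V_DS = V_DD − I_D R_D = 15.6 − 3.52 × 0.461 = 14 V.
V_DS = 14 V ≥ V_ov = 1.4 V, confirming saturation.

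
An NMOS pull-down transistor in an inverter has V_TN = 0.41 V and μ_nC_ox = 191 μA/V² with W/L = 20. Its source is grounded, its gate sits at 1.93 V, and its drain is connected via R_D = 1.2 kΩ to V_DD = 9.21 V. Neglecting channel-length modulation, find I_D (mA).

V_GS = V_G = 1.93 V, so V_ov = 1.93 − 0.41 = 1.52 V.
k_n = μ_nC_ox · (W/L) = 3.82 mA/V².
Assume saturation: I_D = ½ k_n V_ov² = 0.5 × 3.82 × 1.52² = 4.41 mA, giving V_DS = V_DD − I_D R_D = 9.21 − 4.41 × 1.2 = 3.91 V.
V_DS = 3.91 V ≥ V_ov = 1.52 V, confirming saturation.

I_D = 4.41 mA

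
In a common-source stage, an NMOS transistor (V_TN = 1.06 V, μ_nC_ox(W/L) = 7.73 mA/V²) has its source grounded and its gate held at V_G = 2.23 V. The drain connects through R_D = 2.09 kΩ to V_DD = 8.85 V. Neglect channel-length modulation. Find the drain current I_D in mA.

V_GS = V_G = 2.23 V, so V_ov = 2.23 − 1.06 = 1.17 V.
Assume saturation: I_D = ½ k_n V_ov² = 0.5 × 7.73 × 1.17² = 5.29 mA, giving V_DS = V_DD − I_D R_D = 8.85 − 5.29 × 2.09 = -2.21 V.
But -2.21 V < V_ov = 1.17 V, so the device is actually in triode.
In triode I_D = k_n[V_ov V_DS − ½ V_DS²] and I_D = (V_DD − V_DS)/R_D. Equating: 8.08 V_DS² − 19.9 V_DS + 8.85 = 0, giving V_DS = 0.582 V (the root below V_ov).
I_D = (8.85 − 0.582) / 2.09 = 3.96 mA.

I_D = 3.96 mA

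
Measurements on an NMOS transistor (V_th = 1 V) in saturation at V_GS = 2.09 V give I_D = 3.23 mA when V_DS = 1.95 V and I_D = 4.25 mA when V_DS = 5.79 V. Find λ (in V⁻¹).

λ = 0.0979 V⁻¹

With V_GS fixed, I_D ∝ (1 + λ V_DS) in saturation, so I_D2/I_D1 = (1 + λ V_DS2)/(1 + λ V_DS1).
4.25/3.23 = 1.316 = (1 + 5.79 λ)/(1 + 1.95 λ).
Solving: λ (I_D1 V_DS2 − I_D2 V_DS1) = I_D2 − I_D1, so λ = (4.25 − 3.23) / (3.23 × 5.79 − 4.25 × 1.95) = 1.02 / 10.4 = 0.0979 V⁻¹.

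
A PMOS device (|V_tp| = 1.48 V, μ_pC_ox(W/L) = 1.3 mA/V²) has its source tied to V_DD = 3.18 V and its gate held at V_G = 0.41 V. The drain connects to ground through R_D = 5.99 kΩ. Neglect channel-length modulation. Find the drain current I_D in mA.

V_SG = V_DD − V_G = 3.18 − 0.41 = 2.77 V, so V_ov = 2.77 − 1.48 = 1.29 V.
Assume saturation: I_D = ½ k_p V_ov² = 0.5 × 1.3 × 1.29² = 1.08 mA, giving V_SD = V_DD − I_D R_D = 3.18 − 1.08 × 5.99 = -3.3 V.
But -3.3 V < V_ov = 1.29 V, so the device is actually in triode.
In triode I_D = k_p[V_ov V_SD − ½ V_SD²] and I_D = (V_DD − V_SD)/R_D. Equating: 3.89 V_SD² − 11.05 V_SD + 3.18 = 0, giving V_SD = 0.325 V (the root below V_ov).
I_D = (3.18 − 0.325) / 5.99 = 0.477 mA.

I_D = 0.477 mA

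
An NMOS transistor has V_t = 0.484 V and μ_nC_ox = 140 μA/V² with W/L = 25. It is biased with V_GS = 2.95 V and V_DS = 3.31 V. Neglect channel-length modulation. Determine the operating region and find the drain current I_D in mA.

k_n = μ_nC_ox · (W/L) = 3.5 mA/V².
V_ov = V_GS − V_t = 2.95 − 0.484 = 2.47 V.
Since V_DS = 3.31 V ≥ V_ov = 2.47 V, the device is in saturation.
I_D = ½ k_n V_ov² = 0.5 × 3.5 × 2.47² = 10.6 mA.

Saturation; I_D = 10.6 mA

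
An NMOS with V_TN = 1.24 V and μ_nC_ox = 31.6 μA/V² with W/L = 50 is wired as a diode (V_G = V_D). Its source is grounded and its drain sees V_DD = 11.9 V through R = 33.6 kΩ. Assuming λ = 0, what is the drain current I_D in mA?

With gate tied to drain, V_GS = V_DS ≥ V_GS − V_TN, so the device is in saturation.
k_n = μ_nC_ox · (W/L) = 1.58 mA/V².
KCL at the drain: ½ k_n (V_GS − V_TN)² = (V_DD − V_GS)/R.
Let x = V_GS − 1.24. Then 26.5 x² + x − 10.66 = 0, giving x = 0.615 V (positive root), so V_GS = 1.86 V.
I_D = (V_DD − V_GS)/R = (11.9 − 1.86) / 33.6 = 0.299 mA.

I_D = 0.299 mA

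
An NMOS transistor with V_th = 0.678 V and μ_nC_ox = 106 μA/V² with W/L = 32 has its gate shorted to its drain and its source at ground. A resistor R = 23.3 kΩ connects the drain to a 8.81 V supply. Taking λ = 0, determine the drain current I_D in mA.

I_D = 0.330 mA

With gate tied to drain, V_GS = V_DS ≥ V_GS − V_th, so the device is in saturation.
k_n = μ_nC_ox · (W/L) = 3.392 mA/V².
KCL at the drain: ½ k_n (V_GS − V_th)² = (V_DD − V_GS)/R.
Let x = V_GS − 0.678. Then 39.5 x² + x − 8.132 = 0, giving x = 0.441 V (positive root), so V_GS = 1.12 V.
I_D = (V_DD − V_GS)/R = (8.81 − 1.12) / 23.3 = 0.33 mA.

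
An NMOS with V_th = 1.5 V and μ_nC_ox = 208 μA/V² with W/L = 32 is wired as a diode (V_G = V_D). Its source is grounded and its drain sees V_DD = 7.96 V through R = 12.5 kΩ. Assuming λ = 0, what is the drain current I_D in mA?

With gate tied to drain, V_GS = V_DS ≥ V_GS − V_th, so the device is in saturation.
k_n = μ_nC_ox · (W/L) = 6.656 mA/V².
KCL at the drain: ½ k_n (V_GS − V_th)² = (V_DD − V_GS)/R.
Let x = V_GS − 1.5. Then 41.6 x² + x − 6.46 = 0, giving x = 0.382 V (positive root), so V_GS = 1.88 V.
I_D = (V_DD − V_GS)/R = (7.96 − 1.88) / 12.5 = 0.486 mA.

I_D = 0.486 mA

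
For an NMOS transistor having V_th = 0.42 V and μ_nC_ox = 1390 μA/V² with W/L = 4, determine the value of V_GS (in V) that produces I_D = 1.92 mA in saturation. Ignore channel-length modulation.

V_GS = 1.25 V

k_n = μ_nC_ox · (W/L) = 5.56 mA/V².
In saturation I_D = ½ k_n (V_GS − V_th)², so V_GS − V_th = √(2 I_D / k_n) = √(2 × 1.92 / 5.56) = 0.831 V.
V_GS = 0.42 + 0.831 = 1.25 V.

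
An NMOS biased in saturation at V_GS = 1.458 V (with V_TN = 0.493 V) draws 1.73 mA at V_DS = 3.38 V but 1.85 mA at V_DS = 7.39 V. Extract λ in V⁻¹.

With V_GS fixed, I_D ∝ (1 + λ V_DS) in saturation, so I_D2/I_D1 = (1 + λ V_DS2)/(1 + λ V_DS1).
1.85/1.73 = 1.069 = (1 + 7.39 λ)/(1 + 3.38 λ).
Solving: λ (I_D1 V_DS2 − I_D2 V_DS1) = I_D2 − I_D1, so λ = (1.85 − 1.73) / (1.73 × 7.39 − 1.85 × 3.38) = 0.12 / 6.53 = 0.0184 V⁻¹.

λ = 0.0184 V⁻¹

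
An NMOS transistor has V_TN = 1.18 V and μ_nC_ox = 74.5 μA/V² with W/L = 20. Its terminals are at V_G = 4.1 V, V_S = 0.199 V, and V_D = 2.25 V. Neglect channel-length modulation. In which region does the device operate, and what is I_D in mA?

V_GS = V_G − V_S = 4.1 − 0.199 = 3.9 V; V_DS = V_D − V_S = 2.25 − 0.199 = 2.05 V.
k_n = μ_nC_ox · (W/L) = 1.49 mA/V².
V_ov = V_GS − V_TN = 3.9 − 1.18 = 2.72 V.
Since V_DS = 2.05 V < V_ov = 2.72 V, the device is in the triode region.
I_D = k_n [V_ov · V_DS − ½ V_DS²] = 1.49 × [2.72 × 2.05 − 0.5 × 2.05²] = 5.18 mA.

Triode; I_D = 5.18 mA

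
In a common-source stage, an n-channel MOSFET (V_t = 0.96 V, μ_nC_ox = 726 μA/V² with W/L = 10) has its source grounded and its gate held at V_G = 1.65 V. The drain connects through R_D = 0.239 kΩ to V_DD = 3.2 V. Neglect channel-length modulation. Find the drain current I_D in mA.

I_D = 1.73 mA

V_GS = V_G = 1.65 V, so V_ov = 1.65 − 0.96 = 0.69 V.
k_n = μ_nC_ox · (W/L) = 7.26 mA/V².
Assume saturation: I_D = ½ k_n V_ov² = 0.5 × 7.26 × 0.69² = 1.73 mA, giving V_DS = V_DD − I_D R_D = 3.2 − 1.73 × 0.239 = 2.79 V.
V_DS = 2.79 V ≥ V_ov = 0.69 V, confirming saturation.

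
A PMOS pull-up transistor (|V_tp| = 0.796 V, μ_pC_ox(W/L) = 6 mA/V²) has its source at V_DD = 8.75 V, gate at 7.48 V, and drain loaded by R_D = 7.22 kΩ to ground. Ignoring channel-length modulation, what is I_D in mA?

I_D = 0.674 mA

V_SG = V_DD − V_G = 8.75 − 7.48 = 1.27 V, so V_ov = 1.27 − 0.796 = 0.474 V.
Assume saturation: I_D = ½ k_p V_ov² = 0.5 × 6 × 0.474² = 0.674 mA, giving V_SD = V_DD − I_D R_D = 8.75 − 0.674 × 7.22 = 3.88 V.
V_SD = 3.88 V ≥ V_ov = 0.474 V, confirming saturation.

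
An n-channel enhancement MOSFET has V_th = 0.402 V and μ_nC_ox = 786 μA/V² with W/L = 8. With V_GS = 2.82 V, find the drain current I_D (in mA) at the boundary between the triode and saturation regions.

I_D = 18.4 mA

At the boundary V_DS = V_ov = V_GS − V_th = 2.82 − 0.402 = 2.42 V.
k_n = μ_nC_ox · (W/L) = 6.288 mA/V².
I_D = ½ k_n V_ov² = 0.5 × 6.288 × 2.42² = 18.4 mA.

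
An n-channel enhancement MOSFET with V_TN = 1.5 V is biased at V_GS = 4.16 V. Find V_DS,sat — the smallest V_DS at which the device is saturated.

V_DS,sat = 2.66 V

The boundary between triode and saturation is V_DS = V_GS − V_TN = V_ov.
V_ov = 4.16 − 1.5 = 2.66 V.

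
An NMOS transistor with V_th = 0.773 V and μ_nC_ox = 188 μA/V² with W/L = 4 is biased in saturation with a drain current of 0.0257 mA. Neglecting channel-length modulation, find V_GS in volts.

k_n = μ_nC_ox · (W/L) = 0.752 mA/V².
In saturation I_D = ½ k_n (V_GS − V_th)², so V_GS − V_th = √(2 I_D / k_n) = √(2 × 0.0257 / 0.752) = 0.261 V.
V_GS = 0.773 + 0.261 = 1.03 V.

V_GS = 1.03 V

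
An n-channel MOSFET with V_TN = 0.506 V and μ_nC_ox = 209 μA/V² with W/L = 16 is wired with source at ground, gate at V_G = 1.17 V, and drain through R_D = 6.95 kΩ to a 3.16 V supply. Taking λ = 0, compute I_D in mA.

V_GS = V_G = 1.17 V, so V_ov = 1.17 − 0.506 = 0.664 V.
k_n = μ_nC_ox · (W/L) = 3.344 mA/V².
Assume saturation: I_D = ½ k_n V_ov² = 0.5 × 3.344 × 0.664² = 0.737 mA, giving V_DS = V_DD − I_D R_D = 3.16 − 0.737 × 6.95 = -1.96 V.
But -1.96 V < V_ov = 0.664 V, so the device is actually in triode.
In triode I_D = k_n[V_ov V_DS − ½ V_DS²] and I_D = (V_DD − V_DS)/R_D. Equating: 11.6 V_DS² − 16.43 V_DS + 3.16 = 0, giving V_DS = 0.23 V (the root below V_ov).
I_D = (3.16 − 0.23) / 6.95 = 0.422 mA.

I_D = 0.422 mA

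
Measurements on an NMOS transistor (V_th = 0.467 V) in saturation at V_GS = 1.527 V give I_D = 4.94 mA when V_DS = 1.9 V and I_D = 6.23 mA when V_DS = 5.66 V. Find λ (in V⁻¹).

With V_GS fixed, I_D ∝ (1 + λ V_DS) in saturation, so I_D2/I_D1 = (1 + λ V_DS2)/(1 + λ V_DS1).
6.23/4.94 = 1.261 = (1 + 5.66 λ)/(1 + 1.9 λ).
Solving: λ (I_D1 V_DS2 − I_D2 V_DS1) = I_D2 − I_D1, so λ = (6.23 − 4.94) / (4.94 × 5.66 − 6.23 × 1.9) = 1.29 / 16.1 = 0.08 V⁻¹.

λ = 0.0800 V⁻¹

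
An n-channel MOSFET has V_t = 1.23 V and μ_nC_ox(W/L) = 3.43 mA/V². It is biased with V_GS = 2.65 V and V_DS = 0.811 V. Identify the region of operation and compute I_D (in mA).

Triode; I_D = 2.82 mA

V_ov = V_GS − V_t = 2.65 − 1.23 = 1.42 V.
Since V_DS = 0.811 V < V_ov = 1.42 V, the device is in the triode region.
I_D = k_n [V_ov · V_DS − ½ V_DS²] = 3.43 × [1.42 × 0.811 − 0.5 × 0.811²] = 2.82 mA.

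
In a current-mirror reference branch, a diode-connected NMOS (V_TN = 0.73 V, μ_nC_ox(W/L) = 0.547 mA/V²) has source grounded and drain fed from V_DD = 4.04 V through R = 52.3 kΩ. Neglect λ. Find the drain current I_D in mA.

I_D = 0.0547 mA

With gate tied to drain, V_GS = V_DS ≥ V_GS − V_TN, so the device is in saturation.
KCL at the drain: ½ k_n (V_GS − V_TN)² = (V_DD − V_GS)/R.
Let x = V_GS − 0.73. Then 14.3 x² + x − 3.31 = 0, giving x = 0.447 V (positive root), so V_GS = 1.18 V.
I_D = (V_DD − V_GS)/R = (4.04 − 1.18) / 52.3 = 0.0547 mA.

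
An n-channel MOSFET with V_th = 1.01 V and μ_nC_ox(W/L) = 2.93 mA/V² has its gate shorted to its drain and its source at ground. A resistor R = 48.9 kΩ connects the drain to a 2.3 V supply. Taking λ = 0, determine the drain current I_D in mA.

With gate tied to drain, V_GS = V_DS ≥ V_GS − V_th, so the device is in saturation.
KCL at the drain: ½ k_n (V_GS − V_th)² = (V_DD − V_GS)/R.
Let x = V_GS − 1.01. Then 71.6 x² + x − 1.29 = 0, giving x = 0.127 V (positive root), so V_GS = 1.14 V.
I_D = (V_DD − V_GS)/R = (2.3 − 1.14) / 48.9 = 0.0238 mA.

I_D = 0.0238 mA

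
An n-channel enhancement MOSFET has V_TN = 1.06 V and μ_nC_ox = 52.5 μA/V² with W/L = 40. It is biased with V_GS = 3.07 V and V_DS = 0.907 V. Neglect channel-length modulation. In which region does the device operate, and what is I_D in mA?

Triode; I_D = 2.96 mA

k_n = μ_nC_ox · (W/L) = 2.1 mA/V².
V_ov = V_GS − V_TN = 3.07 − 1.06 = 2.01 V.
Since V_DS = 0.907 V < V_ov = 2.01 V, the device is in the triode region.
I_D = k_n [V_ov · V_DS − ½ V_DS²] = 2.1 × [2.01 × 0.907 − 0.5 × 0.907²] = 2.96 mA.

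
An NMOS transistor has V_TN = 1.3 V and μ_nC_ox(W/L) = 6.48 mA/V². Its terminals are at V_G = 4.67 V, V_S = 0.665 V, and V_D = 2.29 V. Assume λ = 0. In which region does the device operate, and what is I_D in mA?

V_GS = V_G − V_S = 4.67 − 0.665 = 4 V; V_DS = V_D − V_S = 2.29 − 0.665 = 1.62 V.
V_ov = V_GS − V_TN = 4 − 1.3 = 2.71 V.
Since V_DS = 1.62 V < V_ov = 2.71 V, the device is in the triode region.
I_D = k_n [V_ov · V_DS − ½ V_DS²] = 6.48 × [2.71 × 1.62 − 0.5 × 1.62²] = 19.9 mA.

Triode; I_D = 19.9 mA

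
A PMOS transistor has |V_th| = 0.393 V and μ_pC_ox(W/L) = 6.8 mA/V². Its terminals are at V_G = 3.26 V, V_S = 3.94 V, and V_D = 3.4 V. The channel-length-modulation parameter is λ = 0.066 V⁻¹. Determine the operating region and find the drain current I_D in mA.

Saturation; I_D = 0.290 mA

V_SG = V_S − V_G = 3.94 − 3.26 = 0.68 V; V_SD = V_S − V_D = 3.94 − 3.4 = 0.54 V.
V_ov = V_SG − |V_th| = 0.68 − 0.393 = 0.287 V.
Since V_SD = 0.54 V ≥ V_ov = 0.287 V, the device is in saturation.
I_D = ½ k_p V_ov² (1 + λ V_SD) = 0.5 × 6.8 × 0.287² × (1 + 0.066 × 0.54) = 0.29 mA.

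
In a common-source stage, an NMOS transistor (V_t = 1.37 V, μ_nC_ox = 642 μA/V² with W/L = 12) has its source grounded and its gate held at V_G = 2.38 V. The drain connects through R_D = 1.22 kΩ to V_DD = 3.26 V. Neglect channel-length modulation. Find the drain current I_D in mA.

I_D = 2.37 mA

V_GS = V_G = 2.38 V, so V_ov = 2.38 − 1.37 = 1.01 V.
k_n = μ_nC_ox · (W/L) = 7.704 mA/V².
Assume saturation: I_D = ½ k_n V_ov² = 0.5 × 7.704 × 1.01² = 3.93 mA, giving V_DS = V_DD − I_D R_D = 3.26 − 3.93 × 1.22 = -1.53 V.
But -1.53 V < V_ov = 1.01 V, so the device is actually in triode.
In triode I_D = k_n[V_ov V_DS − ½ V_DS²] and I_D = (V_DD − V_DS)/R_D. Equating: 4.7 V_DS² − 10.49 V_DS + 3.26 = 0, giving V_DS = 0.373 V (the root below V_ov).
I_D = (3.26 − 0.373) / 1.22 = 2.37 mA.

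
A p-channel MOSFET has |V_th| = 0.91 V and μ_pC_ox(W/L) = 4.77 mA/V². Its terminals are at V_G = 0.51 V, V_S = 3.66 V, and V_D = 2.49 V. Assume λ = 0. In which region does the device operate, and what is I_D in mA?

Triode; I_D = 9.24 mA

V_SG = V_S − V_G = 3.66 − 0.51 = 3.15 V; V_SD = V_S − V_D = 3.66 − 2.49 = 1.17 V.
V_ov = V_SG − |V_th| = 3.15 − 0.91 = 2.24 V.
Since V_SD = 1.17 V < V_ov = 2.24 V, the device is in the triode region.
I_D = k_p [V_ov · V_SD − ½ V_SD²] = 4.77 × [2.24 × 1.17 − 0.5 × 1.17²] = 9.24 mA.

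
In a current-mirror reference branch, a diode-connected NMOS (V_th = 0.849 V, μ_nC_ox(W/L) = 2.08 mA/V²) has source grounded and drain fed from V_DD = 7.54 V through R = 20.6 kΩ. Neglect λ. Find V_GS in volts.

With gate tied to drain, V_GS = V_DS ≥ V_GS − V_th, so the device is in saturation.
KCL at the drain: ½ k_n (V_GS − V_th)² = (V_DD − V_GS)/R.
Let x = V_GS − 0.849. Then 21.4 x² + x − 6.691 = 0, giving x = 0.536 V (positive root), so V_GS = 1.38 V.
I_D = (V_DD − V_GS)/R = (7.54 − 1.38) / 20.6 = 0.299 mA.

V_GS = 1.38 V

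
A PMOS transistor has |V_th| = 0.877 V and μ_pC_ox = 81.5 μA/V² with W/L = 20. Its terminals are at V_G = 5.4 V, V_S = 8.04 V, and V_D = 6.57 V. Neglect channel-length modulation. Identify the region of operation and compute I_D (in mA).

Triode; I_D = 2.46 mA

V_SG = V_S − V_G = 8.04 − 5.4 = 2.64 V; V_SD = V_S − V_D = 8.04 − 6.57 = 1.47 V.
k_p = μ_pC_ox · (W/L) = 1.63 mA/V².
V_ov = V_SG − |V_th| = 2.64 − 0.877 = 1.76 V.
Since V_SD = 1.47 V < V_ov = 1.76 V, the device is in the triode region.
I_D = k_p [V_ov · V_SD − ½ V_SD²] = 1.63 × [1.76 × 1.47 − 0.5 × 1.47²] = 2.46 mA.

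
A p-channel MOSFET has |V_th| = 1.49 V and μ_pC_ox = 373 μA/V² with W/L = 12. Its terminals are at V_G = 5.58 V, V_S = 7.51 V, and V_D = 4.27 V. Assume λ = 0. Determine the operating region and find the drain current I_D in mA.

V_SG = V_S − V_G = 7.51 − 5.58 = 1.93 V; V_SD = V_S − V_D = 7.51 − 4.27 = 3.24 V.
k_p = μ_pC_ox · (W/L) = 4.476 mA/V².
V_ov = V_SG − |V_th| = 1.93 − 1.49 = 0.44 V.
Since V_SD = 3.24 V ≥ V_ov = 0.44 V, the device is in saturation.
I_D = ½ k_p V_ov² = 0.5 × 4.476 × 0.44² = 0.433 mA.

Saturation; I_D = 0.433 mA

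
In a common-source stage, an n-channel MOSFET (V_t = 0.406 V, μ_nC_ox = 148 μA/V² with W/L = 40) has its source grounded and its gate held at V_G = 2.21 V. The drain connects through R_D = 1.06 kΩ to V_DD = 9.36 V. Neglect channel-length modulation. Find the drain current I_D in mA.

I_D = 7.86 mA

V_GS = V_G = 2.21 V, so V_ov = 2.21 − 0.406 = 1.8 V.
k_n = μ_nC_ox · (W/L) = 5.92 mA/V².
Assume saturation: I_D = ½ k_n V_ov² = 0.5 × 5.92 × 1.8² = 9.63 mA, giving V_DS = V_DD − I_D R_D = 9.36 − 9.63 × 1.06 = -0.851 V.
But -0.851 V < V_ov = 1.8 V, so the device is actually in triode.
In triode I_D = k_n[V_ov V_DS − ½ V_DS²] and I_D = (V_DD − V_DS)/R_D. Equating: 3.14 V_DS² − 12.32 V_DS + 9.36 = 0, giving V_DS = 1.03 V (the root below V_ov).
I_D = (9.36 − 1.03) / 1.06 = 7.86 mA.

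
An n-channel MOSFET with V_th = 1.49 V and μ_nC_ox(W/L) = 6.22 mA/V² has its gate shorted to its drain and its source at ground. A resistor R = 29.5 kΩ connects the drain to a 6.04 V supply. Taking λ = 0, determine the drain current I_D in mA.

I_D = 0.147 mA

With gate tied to drain, V_GS = V_DS ≥ V_GS − V_th, so the device is in saturation.
KCL at the drain: ½ k_n (V_GS − V_th)² = (V_DD − V_GS)/R.
Let x = V_GS − 1.49. Then 91.7 x² + x − 4.55 = 0, giving x = 0.217 V (positive root), so V_GS = 1.71 V.
I_D = (V_DD − V_GS)/R = (6.04 − 1.71) / 29.5 = 0.147 mA.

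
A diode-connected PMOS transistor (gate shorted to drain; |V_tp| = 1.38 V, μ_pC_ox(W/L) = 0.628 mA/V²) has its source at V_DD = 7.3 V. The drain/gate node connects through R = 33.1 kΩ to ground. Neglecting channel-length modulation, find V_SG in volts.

V_SG = 2.09 V

With gate tied to drain, V_SG = V_SD ≥ V_SG − |V_tp|, so the device is in saturation.
KCL at the drain: ½ k_p (V_SG − |V_tp|)² = (V_DD − V_SG)/R.
Let x = V_SG − 1.38. Then 10.4 x² + x − 5.92 = 0, giving x = 0.708 V (positive root), so V_SG = 2.09 V.
I_D = (V_DD − V_SG)/R = (7.3 − 2.09) / 33.1 = 0.157 mA.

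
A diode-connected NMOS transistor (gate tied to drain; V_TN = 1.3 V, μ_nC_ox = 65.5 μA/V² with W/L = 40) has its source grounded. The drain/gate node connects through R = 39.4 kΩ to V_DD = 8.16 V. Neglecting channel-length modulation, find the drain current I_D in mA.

With gate tied to drain, V_GS = V_DS ≥ V_GS − V_TN, so the device is in saturation.
k_n = μ_nC_ox · (W/L) = 2.62 mA/V².
KCL at the drain: ½ k_n (V_GS − V_TN)² = (V_DD − V_GS)/R.
Let x = V_GS − 1.3. Then 51.6 x² + x − 6.86 = 0, giving x = 0.355 V (positive root), so V_GS = 1.66 V.
I_D = (V_DD − V_GS)/R = (8.16 − 1.66) / 39.4 = 0.165 mA.

I_D = 0.165 mA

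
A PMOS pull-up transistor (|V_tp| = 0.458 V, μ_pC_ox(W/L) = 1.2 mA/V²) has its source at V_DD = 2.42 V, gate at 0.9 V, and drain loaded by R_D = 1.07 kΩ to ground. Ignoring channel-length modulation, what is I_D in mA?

I_D = 0.677 mA

V_SG = V_DD − V_G = 2.42 − 0.9 = 1.52 V, so V_ov = 1.52 − 0.458 = 1.06 V.
Assume saturation: I_D = ½ k_p V_ov² = 0.5 × 1.2 × 1.06² = 0.677 mA, giving V_SD = V_DD − I_D R_D = 2.42 − 0.677 × 1.07 = 1.7 V.
V_SD = 1.7 V ≥ V_ov = 1.06 V, confirming saturation.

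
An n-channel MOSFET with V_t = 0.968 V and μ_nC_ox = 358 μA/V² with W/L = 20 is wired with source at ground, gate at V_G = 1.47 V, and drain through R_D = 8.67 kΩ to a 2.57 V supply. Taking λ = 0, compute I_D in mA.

V_GS = V_G = 1.47 V, so V_ov = 1.47 − 0.968 = 0.502 V.
k_n = μ_nC_ox · (W/L) = 7.16 mA/V².
Assume saturation: I_D = ½ k_n V_ov² = 0.5 × 7.16 × 0.502² = 0.902 mA, giving V_DS = V_DD − I_D R_D = 2.57 − 0.902 × 8.67 = -5.25 V.
But -5.25 V < V_ov = 0.502 V, so the device is actually in triode.
In triode I_D = k_n[V_ov V_DS − ½ V_DS²] and I_D = (V_DD − V_DS)/R_D. Equating: 31 V_DS² − 32.16 V_DS + 2.57 = 0, giving V_DS = 0.0873 V (the root below V_ov).
I_D = (2.57 − 0.0873) / 8.67 = 0.286 mA.

I_D = 0.286 mA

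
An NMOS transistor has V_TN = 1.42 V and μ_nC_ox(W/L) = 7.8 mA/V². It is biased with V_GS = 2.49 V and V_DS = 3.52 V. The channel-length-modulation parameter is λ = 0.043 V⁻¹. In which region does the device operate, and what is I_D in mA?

V_ov = V_GS − V_TN = 2.49 − 1.42 = 1.07 V.
Since V_DS = 3.52 V ≥ V_ov = 1.07 V, the device is in saturation.
I_D = ½ k_n V_ov² (1 + λ V_DS) = 0.5 × 7.8 × 1.07² × (1 + 0.043 × 3.52) = 5.14 mA.

Saturation; I_D = 5.14 mA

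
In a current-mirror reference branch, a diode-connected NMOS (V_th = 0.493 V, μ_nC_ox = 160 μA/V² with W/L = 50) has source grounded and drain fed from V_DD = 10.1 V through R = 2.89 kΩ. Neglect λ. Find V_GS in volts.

V_GS = 1.36 V

With gate tied to drain, V_GS = V_DS ≥ V_GS − V_th, so the device is in saturation.
k_n = μ_nC_ox · (W/L) = 8 mA/V².
KCL at the drain: ½ k_n (V_GS − V_th)² = (V_DD − V_GS)/R.
Let x = V_GS − 0.493. Then 11.6 x² + x − 9.607 = 0, giving x = 0.869 V (positive root), so V_GS = 1.36 V.
I_D = (V_DD − V_GS)/R = (10.1 − 1.36) / 2.89 = 3.02 mA.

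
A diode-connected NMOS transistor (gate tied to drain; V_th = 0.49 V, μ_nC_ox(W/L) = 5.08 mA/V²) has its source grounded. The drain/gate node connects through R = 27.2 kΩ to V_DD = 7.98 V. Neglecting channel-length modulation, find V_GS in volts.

V_GS = 0.812 V

With gate tied to drain, V_GS = V_DS ≥ V_GS − V_th, so the device is in saturation.
KCL at the drain: ½ k_n (V_GS − V_th)² = (V_DD − V_GS)/R.
Let x = V_GS − 0.49. Then 69.1 x² + x − 7.49 = 0, giving x = 0.322 V (positive root), so V_GS = 0.812 V.
I_D = (V_DD − V_GS)/R = (7.98 − 0.812) / 27.2 = 0.264 mA.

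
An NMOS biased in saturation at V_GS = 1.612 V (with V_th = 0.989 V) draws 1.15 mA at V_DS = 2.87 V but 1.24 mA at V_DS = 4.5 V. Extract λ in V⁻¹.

λ = 0.0557 V⁻¹

With V_GS fixed, I_D ∝ (1 + λ V_DS) in saturation, so I_D2/I_D1 = (1 + λ V_DS2)/(1 + λ V_DS1).
1.24/1.15 = 1.078 = (1 + 4.5 λ)/(1 + 2.87 λ).
Solving: λ (I_D1 V_DS2 − I_D2 V_DS1) = I_D2 − I_D1, so λ = (1.24 − 1.15) / (1.15 × 4.5 − 1.24 × 2.87) = 0.09 / 1.62 = 0.0557 V⁻¹.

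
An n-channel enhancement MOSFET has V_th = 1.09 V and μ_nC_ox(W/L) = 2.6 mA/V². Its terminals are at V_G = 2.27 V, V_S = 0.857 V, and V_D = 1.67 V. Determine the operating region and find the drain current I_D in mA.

V_GS = V_G − V_S = 2.27 − 0.857 = 1.41 V; V_DS = V_D − V_S = 1.67 − 0.857 = 0.813 V.
V_ov = V_GS − V_th = 1.41 − 1.09 = 0.323 V.
Since V_DS = 0.813 V ≥ V_ov = 0.323 V, the device is in saturation.
I_D = ½ k_n V_ov² = 0.5 × 2.6 × 0.323² = 0.136 mA.

Saturation; I_D = 0.136 mA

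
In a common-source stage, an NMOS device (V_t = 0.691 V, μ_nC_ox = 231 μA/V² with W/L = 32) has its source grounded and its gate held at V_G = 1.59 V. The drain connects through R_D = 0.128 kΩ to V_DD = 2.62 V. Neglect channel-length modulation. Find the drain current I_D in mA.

I_D = 2.99 mA

V_GS = V_G = 1.59 V, so V_ov = 1.59 − 0.691 = 0.899 V.
k_n = μ_nC_ox · (W/L) = 7.392 mA/V².
Assume saturation: I_D = ½ k_n V_ov² = 0.5 × 7.392 × 0.899² = 2.99 mA, giving V_DS = V_DD − I_D R_D = 2.62 − 2.99 × 0.128 = 2.24 V.
V_DS = 2.24 V ≥ V_ov = 0.899 V, confirming saturation.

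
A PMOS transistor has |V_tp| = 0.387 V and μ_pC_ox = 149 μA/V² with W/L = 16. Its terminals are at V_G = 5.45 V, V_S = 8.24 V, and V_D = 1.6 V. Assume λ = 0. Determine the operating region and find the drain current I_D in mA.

Saturation; I_D = 6.88 mA

V_SG = V_S − V_G = 8.24 − 5.45 = 2.79 V; V_SD = V_S − V_D = 8.24 − 1.6 = 6.64 V.
k_p = μ_pC_ox · (W/L) = 2.384 mA/V².
V_ov = V_SG − |V_tp| = 2.79 − 0.387 = 2.4 V.
Since V_SD = 6.64 V ≥ V_ov = 2.4 V, the device is in saturation.
I_D = ½ k_p V_ov² = 0.5 × 2.384 × 2.4² = 6.88 mA.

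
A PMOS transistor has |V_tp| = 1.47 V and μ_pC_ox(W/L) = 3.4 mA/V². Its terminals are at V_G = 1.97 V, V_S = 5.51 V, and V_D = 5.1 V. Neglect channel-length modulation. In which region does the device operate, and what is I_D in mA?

Triode; I_D = 2.60 mA

V_SG = V_S − V_G = 5.51 − 1.97 = 3.54 V; V_SD = V_S − V_D = 5.51 − 5.1 = 0.41 V.
V_ov = V_SG − |V_tp| = 3.54 − 1.47 = 2.07 V.
Since V_SD = 0.41 V < V_ov = 2.07 V, the device is in the triode region.
I_D = k_p [V_ov · V_SD − ½ V_SD²] = 3.4 × [2.07 × 0.41 − 0.5 × 0.41²] = 2.6 mA.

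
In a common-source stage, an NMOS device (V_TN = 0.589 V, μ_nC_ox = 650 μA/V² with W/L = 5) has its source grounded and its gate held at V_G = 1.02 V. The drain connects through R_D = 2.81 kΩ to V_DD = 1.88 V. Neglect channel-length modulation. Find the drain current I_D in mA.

V_GS = V_G = 1.02 V, so V_ov = 1.02 − 0.589 = 0.431 V.
k_n = μ_nC_ox · (W/L) = 3.25 mA/V².
Assume saturation: I_D = ½ k_n V_ov² = 0.5 × 3.25 × 0.431² = 0.302 mA, giving V_DS = V_DD − I_D R_D = 1.88 − 0.302 × 2.81 = 1.03 V.
V_DS = 1.03 V ≥ V_ov = 0.431 V, confirming saturation.

I_D = 0.302 mA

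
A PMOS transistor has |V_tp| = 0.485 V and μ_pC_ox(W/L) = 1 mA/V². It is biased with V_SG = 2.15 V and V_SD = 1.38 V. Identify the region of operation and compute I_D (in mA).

Triode; I_D = 1.35 mA

V_ov = V_SG − |V_tp| = 2.15 − 0.485 = 1.67 V.
Since V_SD = 1.38 V < V_ov = 1.67 V, the device is in the triode region.
I_D = k_p [V_ov · V_SD − ½ V_SD²] = 1 × [1.67 × 1.38 − 0.5 × 1.38²] = 1.35 mA.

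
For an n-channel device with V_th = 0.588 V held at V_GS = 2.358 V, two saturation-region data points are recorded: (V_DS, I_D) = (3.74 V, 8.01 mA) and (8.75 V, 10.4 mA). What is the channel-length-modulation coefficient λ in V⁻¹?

λ = 0.0766 V⁻¹

With V_GS fixed, I_D ∝ (1 + λ V_DS) in saturation, so I_D2/I_D1 = (1 + λ V_DS2)/(1 + λ V_DS1).
10.4/8.01 = 1.298 = (1 + 8.75 λ)/(1 + 3.74 λ).
Solving: λ (I_D1 V_DS2 − I_D2 V_DS1) = I_D2 − I_D1, so λ = (10.4 − 8.01) / (8.01 × 8.75 − 10.4 × 3.74) = 2.39 / 31.2 = 0.0766 V⁻¹.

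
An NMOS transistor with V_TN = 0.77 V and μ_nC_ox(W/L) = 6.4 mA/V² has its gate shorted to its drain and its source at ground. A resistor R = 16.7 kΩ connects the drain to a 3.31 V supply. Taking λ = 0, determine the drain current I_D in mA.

I_D = 0.140 mA

With gate tied to drain, V_GS = V_DS ≥ V_GS − V_TN, so the device is in saturation.
KCL at the drain: ½ k_n (V_GS − V_TN)² = (V_DD − V_GS)/R.
Let x = V_GS − 0.77. Then 53.4 x² + x − 2.54 = 0, giving x = 0.209 V (positive root), so V_GS = 0.979 V.
I_D = (V_DD − V_GS)/R = (3.31 − 0.979) / 16.7 = 0.14 mA.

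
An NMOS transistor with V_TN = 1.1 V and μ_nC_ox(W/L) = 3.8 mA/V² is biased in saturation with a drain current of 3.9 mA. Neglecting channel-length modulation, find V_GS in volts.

In saturation I_D = ½ k_n (V_GS − V_TN)², so V_GS − V_TN = √(2 I_D / k_n) = √(2 × 3.9 / 3.8) = 1.43 V.
V_GS = 1.1 + 1.43 = 2.53 V.

V_GS = 2.53 V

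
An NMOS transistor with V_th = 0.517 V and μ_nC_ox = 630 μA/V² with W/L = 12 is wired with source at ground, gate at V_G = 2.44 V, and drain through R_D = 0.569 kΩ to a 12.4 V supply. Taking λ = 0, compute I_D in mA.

V_GS = V_G = 2.44 V, so V_ov = 2.44 − 0.517 = 1.92 V.
k_n = μ_nC_ox · (W/L) = 7.56 mA/V².
Assume saturation: I_D = ½ k_n V_ov² = 0.5 × 7.56 × 1.92² = 14 mA, giving V_DS = V_DD − I_D R_D = 12.4 − 14 × 0.569 = 4.45 V.
V_DS = 4.45 V ≥ V_ov = 1.92 V, confirming saturation.

I_D = 14.0 mA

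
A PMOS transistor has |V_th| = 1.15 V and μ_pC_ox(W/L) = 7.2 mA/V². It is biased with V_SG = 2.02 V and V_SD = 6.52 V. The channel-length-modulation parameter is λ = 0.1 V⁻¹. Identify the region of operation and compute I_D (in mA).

V_ov = V_SG − |V_th| = 2.02 − 1.15 = 0.87 V.
Since V_SD = 6.52 V ≥ V_ov = 0.87 V, the device is in saturation.
I_D = ½ k_p V_ov² (1 + λ V_SD) = 0.5 × 7.2 × 0.87² × (1 + 0.1 × 6.52) = 4.5 mA.

Saturation; I_D = 4.50 mA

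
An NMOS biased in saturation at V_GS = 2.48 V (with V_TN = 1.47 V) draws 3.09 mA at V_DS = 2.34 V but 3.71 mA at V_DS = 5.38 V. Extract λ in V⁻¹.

With V_GS fixed, I_D ∝ (1 + λ V_DS) in saturation, so I_D2/I_D1 = (1 + λ V_DS2)/(1 + λ V_DS1).
3.71/3.09 = 1.201 = (1 + 5.38 λ)/(1 + 2.34 λ).
Solving: λ (I_D1 V_DS2 − I_D2 V_DS1) = I_D2 − I_D1, so λ = (3.71 − 3.09) / (3.09 × 5.38 − 3.71 × 2.34) = 0.62 / 7.94 = 0.0781 V⁻¹.

λ = 0.0781 V⁻¹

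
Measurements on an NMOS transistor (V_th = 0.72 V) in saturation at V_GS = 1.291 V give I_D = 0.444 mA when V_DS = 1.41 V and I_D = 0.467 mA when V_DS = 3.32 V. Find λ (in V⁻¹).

λ = 0.0282 V⁻¹

With V_GS fixed, I_D ∝ (1 + λ V_DS) in saturation, so I_D2/I_D1 = (1 + λ V_DS2)/(1 + λ V_DS1).
0.467/0.444 = 1.052 = (1 + 3.32 λ)/(1 + 1.41 λ).
Solving: λ (I_D1 V_DS2 − I_D2 V_DS1) = I_D2 − I_D1, so λ = (0.467 − 0.444) / (0.444 × 3.32 − 0.467 × 1.41) = 0.023 / 0.816 = 0.0282 V⁻¹.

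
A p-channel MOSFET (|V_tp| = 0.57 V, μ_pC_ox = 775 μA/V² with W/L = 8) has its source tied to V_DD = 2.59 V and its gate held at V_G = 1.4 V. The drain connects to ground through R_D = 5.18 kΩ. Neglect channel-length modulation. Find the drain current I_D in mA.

V_SG = V_DD − V_G = 2.59 − 1.4 = 1.19 V, so V_ov = 1.19 − 0.57 = 0.62 V.
k_p = μ_pC_ox · (W/L) = 6.2 mA/V².
Assume saturation: I_D = ½ k_p V_ov² = 0.5 × 6.2 × 0.62² = 1.19 mA, giving V_SD = V_DD − I_D R_D = 2.59 − 1.19 × 5.18 = -3.58 V.
But -3.58 V < V_ov = 0.62 V, so the device is actually in triode.
In triode I_D = k_p[V_ov V_SD − ½ V_SD²] and I_D = (V_DD − V_SD)/R_D. Equating: 16.1 V_SD² − 20.91 V_SD + 2.59 = 0, giving V_SD = 0.139 V (the root below V_ov).
I_D = (2.59 − 0.139) / 5.18 = 0.473 mA.

I_D = 0.473 mA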